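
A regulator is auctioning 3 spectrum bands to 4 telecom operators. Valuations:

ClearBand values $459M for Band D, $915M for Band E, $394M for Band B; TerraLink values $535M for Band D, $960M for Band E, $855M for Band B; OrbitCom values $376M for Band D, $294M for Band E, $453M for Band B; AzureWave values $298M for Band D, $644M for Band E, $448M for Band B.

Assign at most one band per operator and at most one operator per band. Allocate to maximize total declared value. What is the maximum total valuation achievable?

This is a one-to-one assignment (maximum-weight bipartite matching).
Optimal: OrbitCom→Band D ($376M), ClearBand→Band E ($915M), TerraLink→Band B ($855M) — total 376+915+855 = $2146M.
Column-greedy (each band in turn goes to its best remaining operator) gives $1903M, worse by 243.
Next-best assignment: AzureWave→Band D, ClearBand→Band E, TerraLink→Band B = $2068M.
Swapping TerraLink↔ClearBand (TerraLink→Band E $960M, ClearBand→Band B $394M) loses 416.

Maximum total: $2146M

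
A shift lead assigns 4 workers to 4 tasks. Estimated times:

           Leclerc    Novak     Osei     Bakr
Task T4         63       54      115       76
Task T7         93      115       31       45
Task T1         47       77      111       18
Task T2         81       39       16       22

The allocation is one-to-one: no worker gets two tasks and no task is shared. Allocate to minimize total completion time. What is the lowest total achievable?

Treat this as an assignment problem: match each worker to one task.
Optimal: Leclerc→Task T4 (63 min), Novak→Task T2 (39 min), Osei→Task T7 (31 min), Bakr→Task T1 (18 min) — total 63+39+31+18 = 151 min.
Row-greedy (each worker in turn takes its cheapest remaining task) gives 193 min, worse by 42.

Minimum total: 151 min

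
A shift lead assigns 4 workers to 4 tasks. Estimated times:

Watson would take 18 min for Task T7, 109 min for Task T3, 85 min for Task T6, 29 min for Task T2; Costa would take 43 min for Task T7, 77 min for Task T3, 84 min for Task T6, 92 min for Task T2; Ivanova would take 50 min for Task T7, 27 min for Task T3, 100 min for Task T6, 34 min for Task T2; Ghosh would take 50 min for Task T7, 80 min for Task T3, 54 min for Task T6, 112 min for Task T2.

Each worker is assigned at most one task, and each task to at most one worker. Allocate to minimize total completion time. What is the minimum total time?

Minimum total: 153 min

Optimal: Watson→Task T2 (29 min), Costa→Task T7 (43 min), Ivanova→Task T3 (27 min), Ghosh→Task T6 (54 min) — total 29+43+27+54 = 153 min.
Row-greedy (each worker in turn takes its cheapest remaining task) gives 183 min, worse by 30.
Next-best assignment: Watson→Task T7, Costa→Task T3, Ivanova→Task T2, Ghosh→Task T6 = 183 min.
Swapping Costa↔Watson (Costa→Task T2 92 min, Watson→Task T7 18 min) adds 38.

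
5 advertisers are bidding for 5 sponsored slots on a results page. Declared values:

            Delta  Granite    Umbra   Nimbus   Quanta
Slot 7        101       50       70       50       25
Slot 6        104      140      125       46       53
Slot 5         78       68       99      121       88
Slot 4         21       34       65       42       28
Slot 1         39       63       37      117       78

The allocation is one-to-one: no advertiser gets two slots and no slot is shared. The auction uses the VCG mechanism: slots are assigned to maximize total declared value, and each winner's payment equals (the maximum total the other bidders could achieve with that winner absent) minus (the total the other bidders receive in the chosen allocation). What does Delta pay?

Delta pays $5.

Efficient allocation: Delta→Slot 7 ($101), Granite→Slot 6 ($140), Umbra→Slot 4 ($65), Nimbus→Slot 1 ($117), Quanta→Slot 5 ($88); total welfare W = $511.
Delta receives Slot 7 at value $101, so the others get W − 101 = $410.
Without Delta: best allocation of the remaining 4 bidders over all 5 slots is Granite→Slot 6 ($140), Umbra→Slot 7 ($70), Nimbus→Slot 1 ($117), Quanta→Slot 5 ($88), total $415.
VCG payment = (others' best without Delta) − (others' welfare with Delta) = 415 − 410 = $5.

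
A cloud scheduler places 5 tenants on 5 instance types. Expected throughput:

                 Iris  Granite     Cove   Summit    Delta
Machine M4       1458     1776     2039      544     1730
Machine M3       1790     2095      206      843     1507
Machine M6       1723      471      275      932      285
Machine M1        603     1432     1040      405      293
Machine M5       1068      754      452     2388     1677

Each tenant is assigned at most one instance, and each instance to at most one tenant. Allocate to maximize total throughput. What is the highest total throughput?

Optimal: Iris→Machine M6 (1723 ops/s), Granite→Machine M1 (1432 ops/s), Cove→Machine M4 (2039 ops/s), Summit→Machine M5 (2388 ops/s), Delta→Machine M3 (1507 ops/s) — total 1723+1432+2039+2388+1507 = 9089 ops/s.
Max-entry greedy (repeatedly take the single best remaining cell) gives 8538 ops/s, worse by 551.
Next-best assignment: Iris→Machine M6, Granite→Machine M3, Cove→Machine M1, Summit→Machine M5, Delta→Machine M4 = 8976 ops/s.
No other one-to-one assignment exceeds 9089 ops/s.

Max total: 9089 ops/s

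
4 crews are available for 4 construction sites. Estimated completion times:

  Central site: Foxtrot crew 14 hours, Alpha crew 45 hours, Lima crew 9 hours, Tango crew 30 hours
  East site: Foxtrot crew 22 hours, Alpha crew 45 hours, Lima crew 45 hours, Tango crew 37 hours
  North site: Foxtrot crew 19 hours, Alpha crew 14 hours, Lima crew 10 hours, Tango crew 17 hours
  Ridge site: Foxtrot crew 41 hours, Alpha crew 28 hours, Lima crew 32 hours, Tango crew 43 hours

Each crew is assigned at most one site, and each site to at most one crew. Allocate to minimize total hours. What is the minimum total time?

This is a one-to-one assignment (minimum-cost bipartite matching).
Optimal: Foxtrot crew→East site (22 hours), Alpha crew→Ridge site (28 hours), Lima crew→Central site (9 hours), Tango crew→North site (17 hours) — total 22+28+9+17 = 76 hours.
Min-entry greedy (repeatedly take the single cheapest remaining cell) gives 88 hours, worse by 12.

Min total: 76 hours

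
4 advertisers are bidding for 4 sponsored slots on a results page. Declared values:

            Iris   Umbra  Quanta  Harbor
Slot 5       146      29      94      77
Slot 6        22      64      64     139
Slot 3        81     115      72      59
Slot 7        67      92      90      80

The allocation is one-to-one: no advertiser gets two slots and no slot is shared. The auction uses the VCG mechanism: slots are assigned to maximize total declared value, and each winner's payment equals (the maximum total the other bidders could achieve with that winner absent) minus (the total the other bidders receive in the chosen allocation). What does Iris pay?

Efficient allocation: Iris→Slot 5 ($146), Umbra→Slot 3 ($115), Quanta→Slot 7 ($90), Harbor→Slot 6 ($139); total welfare W = $490.
Iris receives Slot 5 at value $146, so the others get W − 146 = $344.
Without Iris: best allocation of the remaining 3 bidders over all 4 slots is Umbra→Slot 3 ($115), Quanta→Slot 5 ($94), Harbor→Slot 6 ($139), total $348.
VCG payment = (others' best without Iris) − (others' welfare with Iris) = 348 − 344 = $4.

Iris pays $4.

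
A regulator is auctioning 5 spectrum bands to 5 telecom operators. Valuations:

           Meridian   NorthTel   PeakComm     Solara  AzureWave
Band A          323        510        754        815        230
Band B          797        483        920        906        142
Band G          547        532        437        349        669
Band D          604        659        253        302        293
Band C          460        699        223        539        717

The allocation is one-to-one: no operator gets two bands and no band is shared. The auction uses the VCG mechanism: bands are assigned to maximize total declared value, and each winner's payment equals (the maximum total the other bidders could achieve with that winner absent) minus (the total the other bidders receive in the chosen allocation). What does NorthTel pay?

NorthTel pays $48M.

Efficient allocation: Meridian→Band D ($604M), NorthTel→Band C ($699M), PeakComm→Band B ($920M), Solara→Band A ($815M), AzureWave→Band G ($669M); total welfare W = $3707M.
NorthTel receives Band C at value $699M, so the others get W − 699 = $3008M.
Without NorthTel: best allocation of the remaining 4 bidders over all 5 bands is Meridian→Band D ($604M), PeakComm→Band B ($920M), Solara→Band A ($815M), AzureWave→Band C ($717M), total $3056M.
VCG payment = (others' best without NorthTel) − (others' welfare with NorthTel) = 3056 − 3008 = $48M.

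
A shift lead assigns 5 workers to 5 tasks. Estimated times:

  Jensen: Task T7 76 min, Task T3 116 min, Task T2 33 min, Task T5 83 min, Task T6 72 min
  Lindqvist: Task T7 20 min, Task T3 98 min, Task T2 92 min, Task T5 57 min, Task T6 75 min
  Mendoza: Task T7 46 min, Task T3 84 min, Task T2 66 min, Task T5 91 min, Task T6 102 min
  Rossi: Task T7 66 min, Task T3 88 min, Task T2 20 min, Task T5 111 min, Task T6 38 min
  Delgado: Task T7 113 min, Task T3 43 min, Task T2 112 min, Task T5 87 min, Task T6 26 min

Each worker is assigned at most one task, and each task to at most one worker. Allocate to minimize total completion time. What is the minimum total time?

This is the linear assignment problem.
Optimal: Jensen→Task T2 (33 min), Lindqvist→Task T5 (57 min), Mendoza→Task T7 (46 min), Rossi→Task T6 (38 min), Delgado→Task T3 (43 min) — total 33+57+46+38+43 = 217 min.
Column-greedy (each task in turn goes to its cheapest remaining worker) gives 268 min, worse by 51.
Checked against all permutations: 217 min is optimal.

Minimum total: 217 min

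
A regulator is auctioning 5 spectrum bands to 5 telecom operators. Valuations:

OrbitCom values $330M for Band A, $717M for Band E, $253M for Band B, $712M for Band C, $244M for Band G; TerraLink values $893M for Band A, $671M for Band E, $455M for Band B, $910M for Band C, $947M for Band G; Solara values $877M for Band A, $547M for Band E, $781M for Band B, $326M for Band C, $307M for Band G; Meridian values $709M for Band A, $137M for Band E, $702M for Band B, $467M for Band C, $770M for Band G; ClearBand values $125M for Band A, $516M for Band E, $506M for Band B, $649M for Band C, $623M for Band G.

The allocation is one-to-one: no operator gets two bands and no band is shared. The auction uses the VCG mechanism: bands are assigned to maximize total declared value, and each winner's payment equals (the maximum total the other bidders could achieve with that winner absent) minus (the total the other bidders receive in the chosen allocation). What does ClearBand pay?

Efficient allocation: OrbitCom→Band E ($717M), TerraLink→Band G ($947M), Solara→Band A ($877M), Meridian→Band B ($702M), ClearBand→Band C ($649M); total welfare W = $3892M.
ClearBand receives Band C at value $649M, so the others get W − 649 = $3243M.
Without ClearBand: best allocation of the remaining 4 bidders over all 5 bands is OrbitCom→Band E ($717M), TerraLink→Band C ($910M), Solara→Band A ($877M), Meridian→Band G ($770M), total $3274M.
VCG payment = (others' best without ClearBand) − (others' welfare with ClearBand) = 3274 − 3243 = $31M.

ClearBand pays $31M.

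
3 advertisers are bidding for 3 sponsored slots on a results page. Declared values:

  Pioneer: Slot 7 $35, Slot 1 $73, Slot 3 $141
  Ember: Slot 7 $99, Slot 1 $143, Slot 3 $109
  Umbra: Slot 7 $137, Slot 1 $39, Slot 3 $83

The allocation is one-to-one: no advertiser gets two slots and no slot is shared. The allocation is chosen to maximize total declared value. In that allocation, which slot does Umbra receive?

Optimal: Pioneer→Slot 3 ($141), Ember→Slot 1 ($143), Umbra→Slot 7 ($137) — total 141+143+137 = $421.
Swapping Pioneer↔Umbra (Pioneer→Slot 7 $35, Umbra→Slot 3 $83) loses 160.
Every other assignment is strictly worse.

Umbra receives Slot 7.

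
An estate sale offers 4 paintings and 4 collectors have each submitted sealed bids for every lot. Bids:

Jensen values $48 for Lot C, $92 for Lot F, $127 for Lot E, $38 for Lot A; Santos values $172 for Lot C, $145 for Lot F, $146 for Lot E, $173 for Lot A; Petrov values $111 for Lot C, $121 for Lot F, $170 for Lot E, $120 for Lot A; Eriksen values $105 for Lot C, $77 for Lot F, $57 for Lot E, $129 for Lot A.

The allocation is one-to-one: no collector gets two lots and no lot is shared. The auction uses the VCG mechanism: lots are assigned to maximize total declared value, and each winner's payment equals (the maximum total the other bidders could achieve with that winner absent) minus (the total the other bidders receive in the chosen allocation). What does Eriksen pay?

Efficient allocation: Jensen→Lot F ($92), Santos→Lot C ($172), Petrov→Lot E ($170), Eriksen→Lot A ($129); total welfare W = $563.
Eriksen receives Lot A at value $129, so the others get W − 129 = $434.
Without Eriksen: best allocation of the remaining 3 bidders over all 4 lots is Jensen→Lot F ($92), Santos→Lot A ($173), Petrov→Lot E ($170), total $435.
VCG payment = (others' best without Eriksen) − (others' welfare with Eriksen) = 435 − 434 = $1.

Eriksen pays $1.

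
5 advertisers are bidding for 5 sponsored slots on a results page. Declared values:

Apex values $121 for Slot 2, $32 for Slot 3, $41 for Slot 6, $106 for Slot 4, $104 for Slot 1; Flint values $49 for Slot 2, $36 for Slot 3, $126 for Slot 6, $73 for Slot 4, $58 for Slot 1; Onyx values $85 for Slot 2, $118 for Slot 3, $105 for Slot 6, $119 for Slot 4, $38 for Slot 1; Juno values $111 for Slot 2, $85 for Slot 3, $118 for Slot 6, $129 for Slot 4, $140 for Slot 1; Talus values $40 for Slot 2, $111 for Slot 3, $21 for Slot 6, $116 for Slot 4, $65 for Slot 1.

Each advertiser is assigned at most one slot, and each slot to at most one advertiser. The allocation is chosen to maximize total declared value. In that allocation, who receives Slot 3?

Onyx receives Slot 3.

This is the linear assignment problem.
Optimal: Apex→Slot 2 ($121), Flint→Slot 6 ($126), Onyx→Slot 3 ($118), Juno→Slot 1 ($140), Talus→Slot 4 ($116) — total 121+126+118+140+116 = $621.
No other one-to-one assignment exceeds $621.
Onyx's own top slot is Slot 4 ($119), but forcing Onyx→Slot 4 and reassigning the rest optimally gives only $617 — worse by 4.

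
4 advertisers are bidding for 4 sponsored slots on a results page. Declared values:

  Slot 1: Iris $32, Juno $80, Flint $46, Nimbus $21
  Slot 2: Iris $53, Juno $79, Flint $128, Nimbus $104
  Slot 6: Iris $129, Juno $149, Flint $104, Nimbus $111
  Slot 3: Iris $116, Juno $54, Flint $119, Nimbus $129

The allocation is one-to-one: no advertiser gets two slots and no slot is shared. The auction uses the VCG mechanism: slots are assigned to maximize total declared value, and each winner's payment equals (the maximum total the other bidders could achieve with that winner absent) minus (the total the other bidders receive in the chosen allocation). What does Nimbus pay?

Nimbus pays $56.

Efficient allocation: Iris→Slot 6 ($129), Juno→Slot 1 ($80), Flint→Slot 2 ($128), Nimbus→Slot 3 ($129); total welfare W = $466.
Nimbus receives Slot 3 at value $129, so the others get W − 129 = $337.
Without Nimbus: best allocation of the remaining 3 bidders over all 4 slots is Iris→Slot 3 ($116), Juno→Slot 6 ($149), Flint→Slot 2 ($128), total $393.
VCG payment = (others' best without Nimbus) − (others' welfare with Nimbus) = 393 − 337 = $56.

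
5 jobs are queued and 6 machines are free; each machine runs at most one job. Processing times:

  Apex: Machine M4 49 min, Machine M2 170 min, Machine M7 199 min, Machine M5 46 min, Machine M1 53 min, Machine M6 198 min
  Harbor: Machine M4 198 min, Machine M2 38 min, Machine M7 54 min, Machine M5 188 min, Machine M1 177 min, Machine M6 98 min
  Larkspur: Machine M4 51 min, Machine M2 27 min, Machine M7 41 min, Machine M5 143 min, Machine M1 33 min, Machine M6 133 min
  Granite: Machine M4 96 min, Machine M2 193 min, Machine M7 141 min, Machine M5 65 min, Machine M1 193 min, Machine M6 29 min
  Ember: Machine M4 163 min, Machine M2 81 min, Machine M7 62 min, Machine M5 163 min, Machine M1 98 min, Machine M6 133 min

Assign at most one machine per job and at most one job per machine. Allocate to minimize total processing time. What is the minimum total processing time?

Min total: 208 min

Optimal: Apex→Machine M5 (46 min), Harbor→Machine M2 (38 min), Larkspur→Machine M1 (33 min), Granite→Machine M6 (29 min), Ember→Machine M7 (62 min) — total 46+38+33+29+62 = 208 min.
Next-best assignment: Apex→Machine M4, Harbor→Machine M2, Larkspur→Machine M1, Granite→Machine M6, Ember→Machine M7 = 211 min.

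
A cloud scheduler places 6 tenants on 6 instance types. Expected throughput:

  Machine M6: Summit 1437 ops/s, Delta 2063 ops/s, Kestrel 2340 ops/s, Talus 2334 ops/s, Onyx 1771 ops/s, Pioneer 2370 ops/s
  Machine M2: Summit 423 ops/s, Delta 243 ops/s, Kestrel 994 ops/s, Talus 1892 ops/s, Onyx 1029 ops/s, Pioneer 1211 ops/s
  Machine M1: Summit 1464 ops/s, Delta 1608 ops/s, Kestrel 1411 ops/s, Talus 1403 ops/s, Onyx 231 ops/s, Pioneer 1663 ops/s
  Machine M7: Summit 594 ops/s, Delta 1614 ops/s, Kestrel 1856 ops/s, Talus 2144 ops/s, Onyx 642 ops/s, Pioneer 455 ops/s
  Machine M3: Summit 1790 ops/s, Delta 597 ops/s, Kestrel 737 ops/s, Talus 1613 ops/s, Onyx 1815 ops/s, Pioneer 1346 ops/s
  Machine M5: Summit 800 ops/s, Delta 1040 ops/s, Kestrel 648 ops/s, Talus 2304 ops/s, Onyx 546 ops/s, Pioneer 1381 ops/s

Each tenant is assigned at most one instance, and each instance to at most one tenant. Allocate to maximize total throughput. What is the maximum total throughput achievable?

Maximum total: 10957 ops/s

Treat this as an assignment problem: match each tenant to one instance.
Optimal: Summit→Machine M3 (1790 ops/s), Delta→Machine M1 (1608 ops/s), Kestrel→Machine M7 (1856 ops/s), Talus→Machine M5 (2304 ops/s), Onyx→Machine M2 (1029 ops/s), Pioneer→Machine M6 (2370 ops/s) — total 1790+1608+1856+2304+1029+2370 = 10957 ops/s.
Max-entry greedy (repeatedly take the single best remaining cell) gives 10376 ops/s, worse by 581.
Next-best assignment: Summit→Machine M1, Delta→Machine M7, Kestrel→Machine M6, Talus→Machine M5, Onyx→Machine M3, Pioneer→Machine M2 = 10748 ops/s.
No other one-to-one assignment exceeds 10957 ops/s.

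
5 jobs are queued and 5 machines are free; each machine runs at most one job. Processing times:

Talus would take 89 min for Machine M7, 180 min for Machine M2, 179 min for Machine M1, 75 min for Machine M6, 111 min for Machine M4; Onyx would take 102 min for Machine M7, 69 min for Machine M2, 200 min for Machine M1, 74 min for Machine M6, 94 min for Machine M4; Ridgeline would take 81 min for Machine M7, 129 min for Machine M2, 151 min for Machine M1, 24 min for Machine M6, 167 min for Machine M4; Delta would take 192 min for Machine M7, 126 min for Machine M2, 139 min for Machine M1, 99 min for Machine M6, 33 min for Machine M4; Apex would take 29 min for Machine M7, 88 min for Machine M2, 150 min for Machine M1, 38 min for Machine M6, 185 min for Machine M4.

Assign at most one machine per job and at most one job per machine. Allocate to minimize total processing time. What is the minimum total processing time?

Optimal: Talus→Machine M1 (179 min), Onyx→Machine M2 (69 min), Ridgeline→Machine M6 (24 min), Delta→Machine M4 (33 min), Apex→Machine M7 (29 min) — total 179+69+24+33+29 = 334 min.
Column-greedy (each machine in turn goes to its cheapest remaining job) gives 372 min, worse by 38.
Swapping Ridgeline↔Talus (Ridgeline→Machine M1 151 min, Talus→Machine M6 75 min) adds 23.
Checked against all permutations: 334 min is optimal.

Min total: 334 min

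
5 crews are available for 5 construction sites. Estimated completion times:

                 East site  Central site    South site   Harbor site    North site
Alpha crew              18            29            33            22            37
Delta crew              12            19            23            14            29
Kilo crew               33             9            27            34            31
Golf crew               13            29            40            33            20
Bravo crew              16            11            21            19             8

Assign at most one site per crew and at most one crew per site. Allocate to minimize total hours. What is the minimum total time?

Min total: 75 hours

Treat this as an assignment problem: match each crew to one site.
Optimal: Alpha crew→Harbor site (22 hours), Delta crew→South site (23 hours), Kilo crew→Central site (9 hours), Golf crew→East site (13 hours), Bravo crew→North site (8 hours) — total 22+23+9+13+8 = 75 hours.
Min-entry greedy (repeatedly take the single cheapest remaining cell) gives 91 hours, worse by 16.
Next-best assignment: Alpha crew→South site, Delta crew→Harbor site, Kilo crew→Central site, Golf crew→East site, Bravo crew→North site = 77 hours.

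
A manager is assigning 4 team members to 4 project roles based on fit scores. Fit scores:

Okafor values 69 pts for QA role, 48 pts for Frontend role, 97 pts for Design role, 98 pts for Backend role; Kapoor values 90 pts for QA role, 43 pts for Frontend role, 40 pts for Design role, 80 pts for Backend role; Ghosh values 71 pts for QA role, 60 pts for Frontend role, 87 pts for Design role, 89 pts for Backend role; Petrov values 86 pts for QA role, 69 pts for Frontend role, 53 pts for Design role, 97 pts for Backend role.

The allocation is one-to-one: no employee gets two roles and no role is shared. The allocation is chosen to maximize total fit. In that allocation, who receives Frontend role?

Petrov receives Frontend role.

Treat this as an assignment problem: match each employee to one role.
Optimal: Okafor→Design role (97 pts), Kapoor→QA role (90 pts), Ghosh→Backend role (89 pts), Petrov→Frontend role (69 pts) — total 97+90+89+69 = 345 pts.
Max-entry greedy (repeatedly take the single best remaining cell) gives 344 pts, worse by 1.
No other one-to-one assignment exceeds 345 pts.
Petrov's own top role is Backend role (97 pts), but forcing Petrov→Backend role and reassigning the rest optimally gives only 344 pts — worse by 1.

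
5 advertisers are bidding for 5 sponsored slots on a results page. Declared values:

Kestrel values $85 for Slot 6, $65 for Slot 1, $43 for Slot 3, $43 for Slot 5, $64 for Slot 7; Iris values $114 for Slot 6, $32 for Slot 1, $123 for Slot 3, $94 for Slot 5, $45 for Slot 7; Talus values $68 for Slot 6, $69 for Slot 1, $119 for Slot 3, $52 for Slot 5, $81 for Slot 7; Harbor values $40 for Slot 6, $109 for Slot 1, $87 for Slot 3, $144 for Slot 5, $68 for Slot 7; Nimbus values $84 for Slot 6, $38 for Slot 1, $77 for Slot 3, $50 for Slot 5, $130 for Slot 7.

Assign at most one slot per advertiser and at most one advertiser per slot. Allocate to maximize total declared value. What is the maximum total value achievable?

Treat this as an assignment problem: match each advertiser to one slot.
Optimal: Kestrel→Slot 1 ($65), Iris→Slot 6 ($114), Talus→Slot 3 ($119), Harbor→Slot 5 ($144), Nimbus→Slot 7 ($130) — total 65+114+119+144+130 = $572.
Row-greedy (each advertiser in turn takes its best remaining slot) gives $471, worse by 101.
Next-best assignment: Kestrel→Slot 6, Iris→Slot 3, Talus→Slot 1, Harbor→Slot 5, Nimbus→Slot 7 = $551.
Swapping Iris↔Harbor (Iris→Slot 5 $94, Harbor→Slot 6 $40) loses 124.
Every other assignment is strictly worse.

Max total: $572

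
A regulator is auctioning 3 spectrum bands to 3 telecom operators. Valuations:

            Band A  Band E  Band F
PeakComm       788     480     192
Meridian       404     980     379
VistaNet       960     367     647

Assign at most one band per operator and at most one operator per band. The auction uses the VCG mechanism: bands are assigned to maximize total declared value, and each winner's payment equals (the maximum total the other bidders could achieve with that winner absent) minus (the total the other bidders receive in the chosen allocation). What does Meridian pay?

Efficient allocation: PeakComm→Band A ($788M), Meridian→Band E ($980M), VistaNet→Band F ($647M); total welfare W = $2415M.
Meridian receives Band E at value $980M, so the others get W − 980 = $1435M.
Without Meridian: best allocation of the remaining 2 bidders over all 3 bands is PeakComm→Band E ($480M), VistaNet→Band A ($960M), total $1440M.
VCG payment = (others' best without Meridian) − (others' welfare with Meridian) = 1440 − 1435 = $5M.

Meridian pays $5M.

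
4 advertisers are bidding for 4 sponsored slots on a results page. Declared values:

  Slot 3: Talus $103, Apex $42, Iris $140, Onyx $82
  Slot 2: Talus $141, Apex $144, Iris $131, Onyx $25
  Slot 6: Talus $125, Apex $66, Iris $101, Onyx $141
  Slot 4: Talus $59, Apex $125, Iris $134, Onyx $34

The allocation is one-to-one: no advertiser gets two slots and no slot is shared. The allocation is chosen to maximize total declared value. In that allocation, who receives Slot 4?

Apex receives Slot 4.

Treat this as an assignment problem: match each advertiser to one slot.
Optimal: Talus→Slot 2 ($141), Apex→Slot 4 ($125), Iris→Slot 3 ($140), Onyx→Slot 6 ($141) — total 141+125+140+141 = $547.
Column-greedy (each slot in turn goes to its best remaining advertiser) gives $484, worse by 63.
Apex's own top slot is Slot 2 ($144), but forcing Apex→Slot 2 and reassigning the rest optimally gives only $522 — worse by 25.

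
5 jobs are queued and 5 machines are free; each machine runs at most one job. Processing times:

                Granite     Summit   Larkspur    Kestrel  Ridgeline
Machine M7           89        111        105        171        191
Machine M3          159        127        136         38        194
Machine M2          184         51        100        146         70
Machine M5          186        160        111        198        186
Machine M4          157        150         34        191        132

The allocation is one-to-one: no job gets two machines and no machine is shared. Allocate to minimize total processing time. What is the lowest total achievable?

Minimum total: 391 min

Optimal: Granite→Machine M7 (89 min), Summit→Machine M5 (160 min), Larkspur→Machine M4 (34 min), Kestrel→Machine M3 (38 min), Ridgeline→Machine M2 (70 min) — total 89+160+34+38+70 = 391 min.
Min-entry greedy (repeatedly take the single cheapest remaining cell) gives 398 min, worse by 7.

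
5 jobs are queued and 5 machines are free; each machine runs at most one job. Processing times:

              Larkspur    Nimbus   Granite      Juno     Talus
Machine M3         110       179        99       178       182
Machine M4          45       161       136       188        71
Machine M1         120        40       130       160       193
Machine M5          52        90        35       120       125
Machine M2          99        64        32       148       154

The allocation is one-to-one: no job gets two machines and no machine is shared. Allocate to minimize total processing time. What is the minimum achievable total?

Min total: 373 min

This is a one-to-one assignment (minimum-cost bipartite matching).
Optimal: Larkspur→Machine M3 (110 min), Nimbus→Machine M1 (40 min), Granite→Machine M2 (32 min), Juno→Machine M5 (120 min), Talus→Machine M4 (71 min) — total 110+40+32+120+71 = 373 min.
Column-greedy (each machine in turn goes to its cheapest remaining job) gives 458 min, worse by 85.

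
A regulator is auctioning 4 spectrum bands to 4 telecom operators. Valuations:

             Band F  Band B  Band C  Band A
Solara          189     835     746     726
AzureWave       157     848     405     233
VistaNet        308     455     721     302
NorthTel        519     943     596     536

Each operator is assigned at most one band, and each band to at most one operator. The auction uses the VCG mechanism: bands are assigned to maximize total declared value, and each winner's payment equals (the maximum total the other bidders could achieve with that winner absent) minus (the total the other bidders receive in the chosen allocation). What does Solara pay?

Solara pays $17M.

Efficient allocation: Solara→Band A ($726M), AzureWave→Band B ($848M), VistaNet→Band C ($721M), NorthTel→Band F ($519M); total welfare W = $2814M.
Solara receives Band A at value $726M, so the others get W − 726 = $2088M.
Without Solara: best allocation of the remaining 3 bidders over all 4 bands is AzureWave→Band B ($848M), VistaNet→Band C ($721M), NorthTel→Band A ($536M), total $2105M.
VCG payment = (others' best without Solara) − (others' welfare with Solara) = 2105 − 2088 = $17M.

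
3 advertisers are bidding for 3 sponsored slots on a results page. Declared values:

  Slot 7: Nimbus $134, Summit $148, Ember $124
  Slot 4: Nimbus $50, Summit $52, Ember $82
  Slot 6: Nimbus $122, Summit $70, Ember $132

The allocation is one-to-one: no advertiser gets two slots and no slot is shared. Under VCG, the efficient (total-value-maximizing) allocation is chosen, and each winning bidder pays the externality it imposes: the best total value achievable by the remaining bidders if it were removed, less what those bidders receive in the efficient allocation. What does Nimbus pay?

Nimbus pays $50.

Efficient allocation: Nimbus→Slot 6 ($122), Summit→Slot 7 ($148), Ember→Slot 4 ($82); total welfare W = $352.
Nimbus receives Slot 6 at value $122, so the others get W − 122 = $230.
Without Nimbus: best allocation of the remaining 2 bidders over all 3 slots is Summit→Slot 7 ($148), Ember→Slot 6 ($132), total $280.
VCG payment = (others' best without Nimbus) − (others' welfare with Nimbus) = 280 − 230 = $50.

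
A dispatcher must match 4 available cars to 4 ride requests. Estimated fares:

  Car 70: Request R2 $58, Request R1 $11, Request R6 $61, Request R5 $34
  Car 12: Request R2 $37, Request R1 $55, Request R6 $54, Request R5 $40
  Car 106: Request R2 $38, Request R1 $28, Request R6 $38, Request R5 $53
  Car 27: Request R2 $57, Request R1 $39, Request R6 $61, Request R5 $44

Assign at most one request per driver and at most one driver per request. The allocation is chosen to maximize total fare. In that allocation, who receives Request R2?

Optimal: Car 70→Request R2 ($58), Car 12→Request R1 ($55), Car 106→Request R5 ($53), Car 27→Request R6 ($61) — total 58+55+53+61 = $227.
Row-greedy (each driver in turn takes its best remaining request) gives $226, worse by 1.
Car 70's own top request is Request R6 ($61), but forcing Car 70→Request R6 and reassigning the rest optimally gives only $226 — worse by 1.

Car 70 receives Request R2.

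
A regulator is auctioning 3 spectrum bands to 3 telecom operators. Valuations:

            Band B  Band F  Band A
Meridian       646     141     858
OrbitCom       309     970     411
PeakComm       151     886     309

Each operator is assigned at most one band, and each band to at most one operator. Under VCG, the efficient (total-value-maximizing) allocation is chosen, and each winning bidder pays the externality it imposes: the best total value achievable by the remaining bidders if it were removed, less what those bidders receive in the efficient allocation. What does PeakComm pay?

PeakComm pays $661M.

Efficient allocation: Meridian→Band A ($858M), OrbitCom→Band B ($309M), PeakComm→Band F ($886M); total welfare W = $2053M.
PeakComm receives Band F at value $886M, so the others get W − 886 = $1167M.
Without PeakComm: best allocation of the remaining 2 bidders over all 3 bands is Meridian→Band A ($858M), OrbitCom→Band F ($970M), total $1828M.
VCG payment = (others' best without PeakComm) − (others' welfare with PeakComm) = 1828 − 1167 = $661M.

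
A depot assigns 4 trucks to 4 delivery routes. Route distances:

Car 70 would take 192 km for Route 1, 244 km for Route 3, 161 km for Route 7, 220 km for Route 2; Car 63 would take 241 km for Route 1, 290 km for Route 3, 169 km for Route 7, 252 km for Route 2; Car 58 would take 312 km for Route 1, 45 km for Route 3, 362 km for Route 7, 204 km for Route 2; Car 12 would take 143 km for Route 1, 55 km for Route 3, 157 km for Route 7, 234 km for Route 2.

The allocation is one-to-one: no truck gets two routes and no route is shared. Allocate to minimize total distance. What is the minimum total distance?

Minimum total: 577 km

Optimal: Car 70→Route 2 (220 km), Car 63→Route 7 (169 km), Car 58→Route 3 (45 km), Car 12→Route 1 (143 km) — total 220+169+45+143 = 577 km.
Column-greedy (each route in turn goes to its cheapest remaining truck) gives 601 km, worse by 24.
Next-best assignment: Car 70→Route 7, Car 63→Route 2, Car 58→Route 3, Car 12→Route 1 = 601 km.
Every other assignment is strictly worse.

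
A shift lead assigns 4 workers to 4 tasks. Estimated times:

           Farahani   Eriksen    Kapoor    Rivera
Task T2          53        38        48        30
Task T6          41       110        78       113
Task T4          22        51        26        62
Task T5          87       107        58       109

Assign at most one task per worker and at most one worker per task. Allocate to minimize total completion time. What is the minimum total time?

Min total: 180 min

Optimal: Farahani→Task T6 (41 min), Eriksen→Task T4 (51 min), Kapoor→Task T5 (58 min), Rivera→Task T2 (30 min) — total 41+51+58+30 = 180 min.
Column-greedy (each task in turn goes to its cheapest remaining worker) gives 204 min, worse by 24.
Every other assignment is strictly worse.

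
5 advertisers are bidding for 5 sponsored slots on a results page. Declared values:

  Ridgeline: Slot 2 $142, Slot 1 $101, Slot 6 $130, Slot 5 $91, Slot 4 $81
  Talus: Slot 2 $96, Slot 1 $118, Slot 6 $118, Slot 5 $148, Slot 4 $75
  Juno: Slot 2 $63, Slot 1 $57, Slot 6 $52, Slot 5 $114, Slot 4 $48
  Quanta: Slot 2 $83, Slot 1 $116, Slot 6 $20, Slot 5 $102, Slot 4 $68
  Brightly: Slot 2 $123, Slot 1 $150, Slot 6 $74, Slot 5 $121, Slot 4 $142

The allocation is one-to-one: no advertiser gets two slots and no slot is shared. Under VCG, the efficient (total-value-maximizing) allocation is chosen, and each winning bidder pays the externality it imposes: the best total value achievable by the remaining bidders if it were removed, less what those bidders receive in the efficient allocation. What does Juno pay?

Efficient allocation: Ridgeline→Slot 2 ($142), Talus→Slot 6 ($118), Juno→Slot 5 ($114), Quanta→Slot 1 ($116), Brightly→Slot 4 ($142); total welfare W = $632.
Juno receives Slot 5 at value $114, so the others get W − 114 = $518.
Without Juno: best allocation of the remaining 4 bidders over all 5 slots is Ridgeline→Slot 2 ($142), Talus→Slot 5 ($148), Quanta→Slot 1 ($116), Brightly→Slot 4 ($142), total $548.
VCG payment = (others' best without Juno) − (others' welfare with Juno) = 548 − 518 = $30.

Juno pays $30.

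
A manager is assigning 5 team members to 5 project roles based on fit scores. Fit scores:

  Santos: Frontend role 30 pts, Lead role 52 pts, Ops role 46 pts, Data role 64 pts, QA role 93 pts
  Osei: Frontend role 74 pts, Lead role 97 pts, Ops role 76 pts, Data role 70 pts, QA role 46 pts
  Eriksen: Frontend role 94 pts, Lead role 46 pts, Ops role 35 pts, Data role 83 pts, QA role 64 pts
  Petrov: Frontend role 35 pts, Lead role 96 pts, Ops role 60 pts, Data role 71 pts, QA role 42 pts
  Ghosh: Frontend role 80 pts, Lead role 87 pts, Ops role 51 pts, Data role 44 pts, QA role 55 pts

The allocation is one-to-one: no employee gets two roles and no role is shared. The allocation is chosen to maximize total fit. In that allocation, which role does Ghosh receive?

This is a one-to-one assignment (maximum-weight bipartite matching).
Optimal: Santos→QA role (93 pts), Osei→Ops role (76 pts), Eriksen→Data role (83 pts), Petrov→Lead role (96 pts), Ghosh→Frontend role (80 pts) — total 93+76+83+96+80 = 428 pts.
Column-greedy (each role in turn goes to its best remaining employee) gives 370 pts, worse by 58.
Every other assignment is strictly worse.
Ghosh's own top role is Lead role (87 pts), but forcing Ghosh→Lead role and reassigning the rest optimally gives only 421 pts — worse by 7.

Ghosh receives Frontend role.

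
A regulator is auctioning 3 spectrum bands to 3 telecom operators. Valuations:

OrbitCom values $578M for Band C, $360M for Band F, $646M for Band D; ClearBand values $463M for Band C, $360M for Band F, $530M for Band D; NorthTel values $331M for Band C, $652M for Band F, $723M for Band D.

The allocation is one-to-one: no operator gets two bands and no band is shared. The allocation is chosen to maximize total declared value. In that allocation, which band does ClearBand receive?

ClearBand receives Band C.

Optimal: OrbitCom→Band D ($646M), ClearBand→Band C ($463M), NorthTel→Band F ($652M) — total 646+463+652 = $1761M.
Column-greedy (each band in turn goes to its best remaining operator) gives $1760M, worse by 1.
ClearBand's own top band is Band D ($530M), but forcing ClearBand→Band D and reassigning the rest optimally gives only $1760M — worse by 1.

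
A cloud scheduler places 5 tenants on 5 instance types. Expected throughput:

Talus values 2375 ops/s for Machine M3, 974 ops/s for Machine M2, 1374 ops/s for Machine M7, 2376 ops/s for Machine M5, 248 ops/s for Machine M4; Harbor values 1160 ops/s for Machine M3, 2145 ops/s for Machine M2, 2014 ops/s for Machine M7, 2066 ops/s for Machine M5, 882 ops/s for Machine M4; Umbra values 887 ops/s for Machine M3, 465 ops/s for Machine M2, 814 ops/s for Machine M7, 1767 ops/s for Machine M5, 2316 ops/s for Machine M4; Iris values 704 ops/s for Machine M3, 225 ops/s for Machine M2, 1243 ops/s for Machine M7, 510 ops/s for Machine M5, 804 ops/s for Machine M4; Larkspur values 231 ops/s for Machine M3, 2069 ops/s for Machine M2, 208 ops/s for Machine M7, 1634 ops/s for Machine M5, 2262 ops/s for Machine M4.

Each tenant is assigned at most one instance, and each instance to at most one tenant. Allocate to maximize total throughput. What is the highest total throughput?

Maximum total: 10069 ops/s

Optimal: Talus→Machine M3 (2375 ops/s), Harbor→Machine M5 (2066 ops/s), Umbra→Machine M4 (2316 ops/s), Iris→Machine M7 (1243 ops/s), Larkspur→Machine M2 (2069 ops/s) — total 2375+2066+2316+1243+2069 = 10069 ops/s.
Row-greedy (each tenant in turn takes its best remaining instance) gives 8311 ops/s, worse by 1758.
Next-best assignment: Talus→Machine M3, Harbor→Machine M2, Umbra→Machine M5, Iris→Machine M7, Larkspur→Machine M4 = 9792 ops/s.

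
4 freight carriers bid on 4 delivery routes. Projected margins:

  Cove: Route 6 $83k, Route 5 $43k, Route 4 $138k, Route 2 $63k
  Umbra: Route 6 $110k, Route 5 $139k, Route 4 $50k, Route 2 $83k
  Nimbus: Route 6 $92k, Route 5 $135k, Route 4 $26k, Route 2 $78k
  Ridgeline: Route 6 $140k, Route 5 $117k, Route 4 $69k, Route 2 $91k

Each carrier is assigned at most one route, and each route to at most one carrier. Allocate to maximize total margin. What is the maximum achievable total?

Optimal: Cove→Route 4 ($138k), Umbra→Route 2 ($83k), Nimbus→Route 5 ($135k), Ridgeline→Route 6 ($140k) — total 138+83+135+140 = $496k.
Max-entry greedy (repeatedly take the single best remaining cell) gives $495k, worse by 1.
Next-best assignment: Cove→Route 4, Umbra→Route 5, Nimbus→Route 2, Ridgeline→Route 6 = $495k.
Swapping Nimbus↔Ridgeline (Nimbus→Route 6 $92k, Ridgeline→Route 5 $117k) loses 66.

Maximum total: $496k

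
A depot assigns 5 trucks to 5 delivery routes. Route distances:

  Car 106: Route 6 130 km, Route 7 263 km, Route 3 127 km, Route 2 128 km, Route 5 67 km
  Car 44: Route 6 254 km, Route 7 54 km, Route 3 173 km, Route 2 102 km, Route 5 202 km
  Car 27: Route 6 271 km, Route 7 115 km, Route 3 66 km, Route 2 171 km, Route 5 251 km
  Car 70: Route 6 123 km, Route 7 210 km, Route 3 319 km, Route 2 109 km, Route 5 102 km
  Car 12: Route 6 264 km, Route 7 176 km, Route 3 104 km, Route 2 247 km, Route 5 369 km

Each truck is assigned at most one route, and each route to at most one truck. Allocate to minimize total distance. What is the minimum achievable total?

Minimum total: 511 km

Optimal: Car 106→Route 5 (67 km), Car 44→Route 2 (102 km), Car 27→Route 7 (115 km), Car 70→Route 6 (123 km), Car 12→Route 3 (104 km) — total 67+102+115+123+104 = 511 km.
Row-greedy (each truck in turn takes its cheapest remaining route) gives 560 km, worse by 49.
Next-best assignment: Car 106→Route 5, Car 44→Route 7, Car 27→Route 2, Car 70→Route 6, Car 12→Route 3 = 519 km.
No other one-to-one assignment undercuts 511 km.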